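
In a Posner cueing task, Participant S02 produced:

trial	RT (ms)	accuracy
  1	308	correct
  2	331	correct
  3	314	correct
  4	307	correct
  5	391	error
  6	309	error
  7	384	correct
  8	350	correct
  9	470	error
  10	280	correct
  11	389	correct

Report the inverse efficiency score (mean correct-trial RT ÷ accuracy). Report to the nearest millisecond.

458 ms

Correct trials (n=8): 308, 331, 314, 307, 384, 350, 280, 389
Mean correct RT = 2663/8 = 332.8750 ms
Proportion correct = 8/11
IES = 332.8750 / (8/11) = 457.703 ms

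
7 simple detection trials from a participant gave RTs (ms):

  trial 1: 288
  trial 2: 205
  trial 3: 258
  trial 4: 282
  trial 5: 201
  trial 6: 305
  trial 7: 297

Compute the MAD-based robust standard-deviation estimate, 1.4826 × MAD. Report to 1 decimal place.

Sorted: 201, 205, 258, 282, 288, 297, 305 → median = 282
|x − 282| sorted: 0, 6, 15, 23, 24, 77, 81 → MAD = 23
Robust SD ≈ 1.4826 × 23 = 34.100

34.1 ms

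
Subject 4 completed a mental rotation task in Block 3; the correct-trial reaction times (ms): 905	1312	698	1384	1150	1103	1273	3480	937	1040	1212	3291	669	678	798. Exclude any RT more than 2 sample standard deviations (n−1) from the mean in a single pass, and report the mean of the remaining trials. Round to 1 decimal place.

1012.2 ms

n = 15, ΣRT = 19930, M = 1328.667
Σ(x−M)² = 10535983.33; s = √(10535983.33/14) = 867.508
Cutoffs: 1328.667 ± 2·867.508 → [-406.3, 3063.7]
Outside: 3291, 3480 → excluded.
Retained (n=13): Σ = 13159, mean = 13159/13 = 1012.231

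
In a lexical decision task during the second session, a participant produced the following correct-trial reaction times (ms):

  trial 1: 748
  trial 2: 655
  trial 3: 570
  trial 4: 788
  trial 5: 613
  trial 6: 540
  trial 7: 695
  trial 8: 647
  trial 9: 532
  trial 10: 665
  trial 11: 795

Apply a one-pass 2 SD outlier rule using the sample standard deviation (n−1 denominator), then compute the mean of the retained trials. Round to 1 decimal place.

658.9 ms

n = 11, ΣRT = 7248, M = 658.909
Σ(x−M)² = 84876.91; s = √(84876.91/10) = 92.129
Cutoffs: 658.909 ± 2·92.129 → [474.7, 843.2]
No RTs fall outside the cutoffs; all 11 retained. Mean = 7248/11 = 658.909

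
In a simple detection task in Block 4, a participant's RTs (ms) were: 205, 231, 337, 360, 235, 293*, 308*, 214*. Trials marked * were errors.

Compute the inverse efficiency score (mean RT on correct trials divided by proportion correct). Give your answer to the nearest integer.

Correct trials (n=5): 205, 231, 337, 360, 235
Mean correct RT = 1368/5 = 273.6000 ms
Proportion correct = 5/8
IES = 273.6000 / (5/8) = 437.760 ms

438 ms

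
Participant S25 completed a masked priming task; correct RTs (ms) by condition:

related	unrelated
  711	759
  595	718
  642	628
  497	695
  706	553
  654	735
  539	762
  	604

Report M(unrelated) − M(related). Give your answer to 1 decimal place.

M(related) = 4344/7 = 620.571
M(unrelated) = 5454/8 = 681.750
Difference = 681.750 − 620.571 = 61.179 ms

61.2 ms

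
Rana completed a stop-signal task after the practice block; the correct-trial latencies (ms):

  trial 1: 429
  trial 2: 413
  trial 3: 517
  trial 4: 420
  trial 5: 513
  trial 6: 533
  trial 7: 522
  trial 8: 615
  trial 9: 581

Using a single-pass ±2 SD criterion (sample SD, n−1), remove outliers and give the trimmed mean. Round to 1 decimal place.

504.8 ms

n = 9, ΣRT = 4543, M = 504.778
Σ(x−M)² = 40621.56; s = √(40621.56/8) = 71.258
Cutoffs: 504.778 ± 2·71.258 → [362.3, 647.3]
No RTs fall outside the cutoffs; all 9 retained. Mean = 4543/9 = 504.778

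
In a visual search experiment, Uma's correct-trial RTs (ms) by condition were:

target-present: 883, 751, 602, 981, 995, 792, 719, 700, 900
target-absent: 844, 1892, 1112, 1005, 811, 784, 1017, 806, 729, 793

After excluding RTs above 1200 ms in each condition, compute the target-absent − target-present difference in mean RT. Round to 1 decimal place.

64.2 ms

target-absent: exclude 1892
M(target-present) = 7323/9 = 813.667
M(target-absent) = 7901/9 = 877.889
Difference = 877.889 − 813.667 = 64.222 ms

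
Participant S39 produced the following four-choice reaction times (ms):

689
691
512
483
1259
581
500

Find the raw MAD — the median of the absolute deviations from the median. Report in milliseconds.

98 ms

Sorted: 483, 500, 512, 581, 689, 691, 1259 → median = 581
|x − 581|: 108, 110, 69, 98, 678, 0, 81
Sorted deviations: 0, 69, 81, 98, 108, 110, 678 → MAD = 98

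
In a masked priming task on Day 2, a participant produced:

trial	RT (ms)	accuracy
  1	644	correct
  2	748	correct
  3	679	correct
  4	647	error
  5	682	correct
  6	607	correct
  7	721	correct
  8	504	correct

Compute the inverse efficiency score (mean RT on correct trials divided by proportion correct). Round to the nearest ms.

Correct trials (n=7): 644, 748, 679, 682, 607, 721, 504
Mean correct RT = 4585/7 = 655.0000 ms
Proportion correct = 7/8
IES = 655.0000 / (7/8) = 748.571 ms

749 ms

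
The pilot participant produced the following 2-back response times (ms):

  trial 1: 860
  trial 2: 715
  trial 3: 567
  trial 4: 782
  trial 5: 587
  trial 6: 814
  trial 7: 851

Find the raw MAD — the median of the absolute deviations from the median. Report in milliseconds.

69 ms

Sorted: 567, 587, 715, 782, 814, 851, 860 → median = 782
|x − 782|: 78, 67, 215, 0, 195, 32, 69
Sorted deviations: 0, 32, 67, 69, 78, 195, 215 → MAD = 69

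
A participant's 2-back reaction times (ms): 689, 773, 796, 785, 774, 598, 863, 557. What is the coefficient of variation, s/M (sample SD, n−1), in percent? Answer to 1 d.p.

n = 8, Σ = 5835, M = 729.3750
Σ(x−M)² = 77885.875; s = √(77885.875/7) = 105.4825
CV = 105.4825 / 729.3750 = 0.14462 = 14.462%

14.5%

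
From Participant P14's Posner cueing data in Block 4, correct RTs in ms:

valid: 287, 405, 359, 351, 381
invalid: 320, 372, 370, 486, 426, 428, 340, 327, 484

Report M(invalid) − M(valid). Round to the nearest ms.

M(valid) = 1783/5 = 356.600
M(invalid) = 3553/9 = 394.778
Difference = 394.778 − 356.600 = 38.178 ms

38 ms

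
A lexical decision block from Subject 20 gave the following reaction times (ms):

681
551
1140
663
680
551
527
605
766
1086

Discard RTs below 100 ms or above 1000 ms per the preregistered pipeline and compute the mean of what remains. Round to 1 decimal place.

628.0 ms

Excluded: 1086, 1140
Retained (n=8): Σ = 5024
Mean = 5024/8 = 628.0000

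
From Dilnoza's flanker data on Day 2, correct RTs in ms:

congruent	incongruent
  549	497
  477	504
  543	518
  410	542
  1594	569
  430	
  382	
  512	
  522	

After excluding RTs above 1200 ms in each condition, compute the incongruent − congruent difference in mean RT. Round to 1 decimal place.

congruent: exclude 1594
M(congruent) = 3825/8 = 478.125
M(incongruent) = 2630/5 = 526.000
Difference = 526.000 − 478.125 = 47.875 ms

47.9 ms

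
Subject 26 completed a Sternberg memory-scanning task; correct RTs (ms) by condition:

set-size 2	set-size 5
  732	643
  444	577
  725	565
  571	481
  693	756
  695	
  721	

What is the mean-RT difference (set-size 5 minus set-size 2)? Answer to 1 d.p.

-50.0 ms

M(set-size 2) = 4581/7 = 654.429
M(set-size 5) = 3022/5 = 604.400
Difference = 604.400 − 654.429 = -50.029 ms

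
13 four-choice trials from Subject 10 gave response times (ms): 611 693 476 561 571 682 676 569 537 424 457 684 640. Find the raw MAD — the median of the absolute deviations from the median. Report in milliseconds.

Sorted: 424, 457, 476, 537, 561, 569, 571, 611, 640, 676, 682, 684, 693 → median = 571
|x − 571|: 40, 122, 95, 10, 0, 111, 105, 2, 34, 147, 114, 113, 69
Sorted deviations: 0, 2, 10, 34, 40, 69, 95, 105, 111, 113, 114, 122, 147 → MAD = 95

95 ms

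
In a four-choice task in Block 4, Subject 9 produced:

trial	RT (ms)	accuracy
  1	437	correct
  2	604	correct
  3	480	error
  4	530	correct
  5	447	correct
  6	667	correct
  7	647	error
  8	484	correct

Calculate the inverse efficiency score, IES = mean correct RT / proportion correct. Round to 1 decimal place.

Correct trials (n=6): 437, 604, 530, 447, 667, 484
Mean correct RT = 3169/6 = 528.1667 ms
Proportion correct = 6/8
IES = 528.1667 / (6/8) = 704.222 ms

704.2 ms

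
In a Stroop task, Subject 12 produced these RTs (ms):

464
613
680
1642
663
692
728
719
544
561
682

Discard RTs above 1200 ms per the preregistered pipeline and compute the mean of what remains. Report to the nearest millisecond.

635 ms

Excluded: 1642
Retained (n=10): Σ = 6346
Mean = 6346/10 = 634.6000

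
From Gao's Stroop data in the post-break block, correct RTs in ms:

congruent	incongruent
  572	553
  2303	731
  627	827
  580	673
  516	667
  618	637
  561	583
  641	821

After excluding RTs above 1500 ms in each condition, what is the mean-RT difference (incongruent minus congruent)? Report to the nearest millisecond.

congruent: exclude 2303
M(congruent) = 4115/7 = 587.857
M(incongruent) = 5492/8 = 686.500
Difference = 686.500 − 587.857 = 98.643 ms

99 ms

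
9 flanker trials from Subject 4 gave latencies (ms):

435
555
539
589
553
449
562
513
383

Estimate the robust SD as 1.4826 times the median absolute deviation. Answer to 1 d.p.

Sorted: 383, 435, 449, 513, 539, 553, 555, 562, 589 → median = 539
|x − 539| sorted: 0, 14, 16, 23, 26, 50, 90, 104, 156 → MAD = 26
Robust SD ≈ 1.4826 × 26 = 38.548

38.5 ms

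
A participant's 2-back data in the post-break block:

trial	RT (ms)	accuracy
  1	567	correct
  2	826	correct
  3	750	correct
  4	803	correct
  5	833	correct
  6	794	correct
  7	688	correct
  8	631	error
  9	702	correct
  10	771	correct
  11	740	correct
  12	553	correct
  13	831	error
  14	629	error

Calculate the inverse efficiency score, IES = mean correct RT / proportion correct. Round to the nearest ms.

Correct trials (n=11): 567, 826, 750, 803, 833, 794, 688, 702, 771, 740, 553
Mean correct RT = 8027/11 = 729.7273 ms
Proportion correct = 11/14
IES = 729.7273 / (11/14) = 928.744 ms

929 ms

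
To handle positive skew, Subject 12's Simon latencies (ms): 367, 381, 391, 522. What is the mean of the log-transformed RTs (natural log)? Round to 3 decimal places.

6.019

ln(RT): 5.9054, 5.9428, 5.9687, 6.2577
Σ ln(RT) = 24.0745
Mean = 24.0745/4 = 6.01863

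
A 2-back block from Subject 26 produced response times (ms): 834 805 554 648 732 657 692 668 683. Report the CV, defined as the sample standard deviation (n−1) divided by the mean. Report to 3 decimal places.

0.121

n = 9, Σ = 6273, M = 697.0000
Σ(x−M)² = 57170.000; s = √(57170.000/8) = 84.5355
CV = 84.5355 / 697.0000 = 0.12128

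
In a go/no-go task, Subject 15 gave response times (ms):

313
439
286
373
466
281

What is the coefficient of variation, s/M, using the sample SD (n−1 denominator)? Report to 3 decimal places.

0.221

n = 6, Σ = 2158, M = 359.6667
Σ(x−M)² = 31571.333; s = √(31571.333/5) = 79.4624
CV = 79.4624 / 359.6667 = 0.22093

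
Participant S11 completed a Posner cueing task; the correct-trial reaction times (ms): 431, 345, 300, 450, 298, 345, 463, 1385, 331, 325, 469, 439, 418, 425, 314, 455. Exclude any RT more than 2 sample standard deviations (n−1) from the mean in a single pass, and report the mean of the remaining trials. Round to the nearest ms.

n = 16, ΣRT = 7193, M = 449.562
Σ(x−M)² = 992843.94; s = √(992843.94/15) = 257.273
Cutoffs: 449.562 ± 2·257.273 → [-65.0, 964.1]
Outside: 1385 → excluded.
Retained (n=15): Σ = 5808, mean = 5808/15 = 387.200

387 ms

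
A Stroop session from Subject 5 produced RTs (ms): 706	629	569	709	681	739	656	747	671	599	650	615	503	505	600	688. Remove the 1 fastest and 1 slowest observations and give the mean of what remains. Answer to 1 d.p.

644.1 ms

Sorted: 503, 505, 569, 599, 600, 615, 629, 650, 656, 671, 681, 688, 706, 709, 739, 747
Drop lowest 1 (503) and highest 1 (747)
Remaining (n=14): Σ = 9017, mean = 9017/14 = 644.071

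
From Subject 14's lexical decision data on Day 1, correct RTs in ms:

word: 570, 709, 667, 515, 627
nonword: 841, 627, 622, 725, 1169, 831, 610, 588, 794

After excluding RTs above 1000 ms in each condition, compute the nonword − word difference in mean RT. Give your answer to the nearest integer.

87 ms

nonword: exclude 1169
M(word) = 3088/5 = 617.600
M(nonword) = 5638/8 = 704.750
Difference = 704.750 − 617.600 = 87.150 ms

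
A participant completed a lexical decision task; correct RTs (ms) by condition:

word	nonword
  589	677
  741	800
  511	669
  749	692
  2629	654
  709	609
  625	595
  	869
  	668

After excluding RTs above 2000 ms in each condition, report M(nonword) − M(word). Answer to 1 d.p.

word: exclude 2629
M(word) = 3924/6 = 654.000
M(nonword) = 6233/9 = 692.556
Difference = 692.556 − 654.000 = 38.556 ms

38.6 ms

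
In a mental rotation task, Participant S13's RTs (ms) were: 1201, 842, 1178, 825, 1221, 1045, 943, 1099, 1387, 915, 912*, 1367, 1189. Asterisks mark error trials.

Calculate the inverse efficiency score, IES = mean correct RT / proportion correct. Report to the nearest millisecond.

Correct trials (n=12): 1201, 842, 1178, 825, 1221, 1045, 943, 1099, 1387, 915, 1367, 1189
Mean correct RT = 13212/12 = 1101.0000 ms
Proportion correct = 12/13
IES = 1101.0000 / (12/13) = 1192.750 ms

1193 ms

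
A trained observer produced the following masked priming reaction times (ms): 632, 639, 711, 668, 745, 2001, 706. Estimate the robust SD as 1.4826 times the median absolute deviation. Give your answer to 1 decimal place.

57.8 ms

Sorted: 632, 639, 668, 706, 711, 745, 2001 → median = 706
|x − 706| sorted: 0, 5, 38, 39, 67, 74, 1295 → MAD = 39
Robust SD ≈ 1.4826 × 39 = 57.821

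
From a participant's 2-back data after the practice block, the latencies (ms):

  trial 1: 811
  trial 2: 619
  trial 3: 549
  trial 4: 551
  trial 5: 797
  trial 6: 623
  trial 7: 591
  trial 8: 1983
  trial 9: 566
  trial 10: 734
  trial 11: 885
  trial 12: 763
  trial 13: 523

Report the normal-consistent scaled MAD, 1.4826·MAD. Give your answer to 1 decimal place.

Sorted: 523, 549, 551, 566, 591, 619, 623, 734, 763, 797, 811, 885, 1983 → median = 623
|x − 623| sorted: 0, 4, 32, 57, 72, 74, 100, 111, 140, 174, 188, 262, 1360 → MAD = 100
Robust SD ≈ 1.4826 × 100 = 148.260

148.3 ms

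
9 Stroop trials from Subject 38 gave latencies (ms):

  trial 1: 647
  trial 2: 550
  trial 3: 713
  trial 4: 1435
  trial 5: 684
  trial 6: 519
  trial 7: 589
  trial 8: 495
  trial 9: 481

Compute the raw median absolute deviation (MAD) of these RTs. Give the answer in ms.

Sorted: 481, 495, 519, 550, 589, 647, 684, 713, 1435 → median = 589
|x − 589|: 58, 39, 124, 846, 95, 70, 0, 94, 108
Sorted deviations: 0, 39, 58, 70, 94, 95, 108, 124, 846 → MAD = 94

94 ms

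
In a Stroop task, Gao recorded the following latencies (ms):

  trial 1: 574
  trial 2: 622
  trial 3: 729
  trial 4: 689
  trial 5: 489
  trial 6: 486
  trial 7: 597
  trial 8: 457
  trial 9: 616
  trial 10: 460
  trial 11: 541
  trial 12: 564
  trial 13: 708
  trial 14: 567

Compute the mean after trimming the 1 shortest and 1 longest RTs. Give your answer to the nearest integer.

Sorted: 457, 460, 486, 489, 541, 564, 567, 574, 597, 616, 622, 689, 708, 729
Drop lowest 1 (457) and highest 1 (729)
Remaining (n=12): Σ = 6913, mean = 6913/12 = 576.083

576 ms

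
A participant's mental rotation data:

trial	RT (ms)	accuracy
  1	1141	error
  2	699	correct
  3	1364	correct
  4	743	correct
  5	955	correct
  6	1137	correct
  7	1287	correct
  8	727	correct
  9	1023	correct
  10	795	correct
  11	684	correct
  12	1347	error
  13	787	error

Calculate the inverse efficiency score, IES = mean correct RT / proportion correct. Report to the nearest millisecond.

Correct trials (n=10): 699, 1364, 743, 955, 1137, 1287, 727, 1023, 795, 684
Mean correct RT = 9414/10 = 941.4000 ms
Proportion correct = 10/13
IES = 941.4000 / (10/13) = 1223.820 ms

1224 ms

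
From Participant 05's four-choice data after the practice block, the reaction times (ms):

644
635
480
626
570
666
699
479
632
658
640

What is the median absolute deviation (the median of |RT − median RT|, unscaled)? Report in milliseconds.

23 ms

Sorted: 479, 480, 570, 626, 632, 635, 640, 644, 658, 666, 699 → median = 635
|x − 635|: 9, 0, 155, 9, 65, 31, 64, 156, 3, 23, 5
Sorted deviations: 0, 3, 5, 9, 9, 23, 31, 64, 65, 155, 156 → MAD = 23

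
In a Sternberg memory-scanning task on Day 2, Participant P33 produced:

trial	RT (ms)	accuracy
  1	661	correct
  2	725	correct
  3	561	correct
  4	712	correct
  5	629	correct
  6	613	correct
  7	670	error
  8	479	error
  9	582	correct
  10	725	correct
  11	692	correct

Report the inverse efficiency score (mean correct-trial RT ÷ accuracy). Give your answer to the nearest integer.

801 ms

Correct trials (n=9): 661, 725, 561, 712, 629, 613, 582, 725, 692
Mean correct RT = 5900/9 = 655.5556 ms
Proportion correct = 9/11
IES = 655.5556 / (9/11) = 801.235 ms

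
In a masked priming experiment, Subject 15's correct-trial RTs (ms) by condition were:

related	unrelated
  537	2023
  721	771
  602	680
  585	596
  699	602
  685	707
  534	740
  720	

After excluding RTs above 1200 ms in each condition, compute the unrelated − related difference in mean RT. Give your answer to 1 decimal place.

unrelated: exclude 2023
M(related) = 5083/8 = 635.375
M(unrelated) = 4096/6 = 682.667
Difference = 682.667 − 635.375 = 47.292 ms

47.3 ms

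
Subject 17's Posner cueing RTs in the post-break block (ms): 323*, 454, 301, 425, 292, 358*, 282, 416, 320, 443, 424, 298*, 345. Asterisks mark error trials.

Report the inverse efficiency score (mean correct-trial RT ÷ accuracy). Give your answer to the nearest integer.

Correct trials (n=10): 454, 301, 425, 292, 282, 416, 320, 443, 424, 345
Mean correct RT = 3702/10 = 370.2000 ms
Proportion correct = 10/13
IES = 370.2000 / (10/13) = 481.260 ms

481 ms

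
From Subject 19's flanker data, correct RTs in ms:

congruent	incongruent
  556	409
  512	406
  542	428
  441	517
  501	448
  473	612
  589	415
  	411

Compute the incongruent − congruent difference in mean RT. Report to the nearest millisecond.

M(congruent) = 3614/7 = 516.286
M(incongruent) = 3646/8 = 455.750
Difference = 455.750 − 516.286 = -60.536 ms

-61 ms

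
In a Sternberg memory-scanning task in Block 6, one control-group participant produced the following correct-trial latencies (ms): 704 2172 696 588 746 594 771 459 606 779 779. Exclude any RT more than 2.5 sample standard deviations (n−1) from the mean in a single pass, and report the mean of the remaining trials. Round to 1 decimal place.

672.2 ms

n = 11, ΣRT = 8894, M = 808.545
Σ(x−M)² = 2147548.73; s = √(2147548.73/10) = 463.417
Cutoffs: 808.545 ± 2.5·463.417 → [-350.0, 1967.1]
Outside: 2172 → excluded.
Retained (n=10): Σ = 6722, mean = 6722/10 = 672.200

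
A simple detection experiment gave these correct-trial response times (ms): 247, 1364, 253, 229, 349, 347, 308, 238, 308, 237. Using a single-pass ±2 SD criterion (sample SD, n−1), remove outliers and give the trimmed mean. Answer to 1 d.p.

n = 10, ΣRT = 3880, M = 388.000
Σ(x−M)² = 1077266.00; s = √(1077266.00/9) = 345.971
Cutoffs: 388.000 ± 2·345.971 → [-303.9, 1079.9]
Outside: 1364 → excluded.
Retained (n=9): Σ = 2516, mean = 2516/9 = 279.556

279.6 ms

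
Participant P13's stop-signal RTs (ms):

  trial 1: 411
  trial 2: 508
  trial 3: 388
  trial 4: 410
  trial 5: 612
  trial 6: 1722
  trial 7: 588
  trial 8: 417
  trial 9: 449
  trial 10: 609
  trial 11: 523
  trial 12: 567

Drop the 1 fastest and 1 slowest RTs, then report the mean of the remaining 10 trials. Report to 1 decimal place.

Sorted: 388, 410, 411, 417, 449, 508, 523, 567, 588, 609, 612, 1722
Drop lowest 1 (388) and highest 1 (1722)
Remaining (n=10): Σ = 5094, mean = 5094/10 = 509.400

509.4 ms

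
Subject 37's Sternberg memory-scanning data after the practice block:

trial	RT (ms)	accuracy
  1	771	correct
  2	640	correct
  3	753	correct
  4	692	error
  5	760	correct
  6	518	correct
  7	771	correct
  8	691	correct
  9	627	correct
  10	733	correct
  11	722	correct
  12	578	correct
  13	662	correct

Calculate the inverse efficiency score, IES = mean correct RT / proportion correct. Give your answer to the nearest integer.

Correct trials (n=12): 771, 640, 753, 760, 518, 771, 691, 627, 733, 722, 578, 662
Mean correct RT = 8226/12 = 685.5000 ms
Proportion correct = 12/13
IES = 685.5000 / (12/13) = 742.625 ms

743 ms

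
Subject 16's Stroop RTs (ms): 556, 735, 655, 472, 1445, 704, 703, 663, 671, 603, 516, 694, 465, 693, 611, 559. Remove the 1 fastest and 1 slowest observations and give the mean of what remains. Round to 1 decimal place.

631.1 ms

Sorted: 465, 472, 516, 556, 559, 603, 611, 655, 663, 671, 693, 694, 703, 704, 735, 1445
Drop lowest 1 (465) and highest 1 (1445)
Remaining (n=14): Σ = 8835, mean = 8835/14 = 631.071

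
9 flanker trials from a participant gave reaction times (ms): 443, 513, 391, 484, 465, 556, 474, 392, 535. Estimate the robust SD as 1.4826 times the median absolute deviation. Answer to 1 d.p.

Sorted: 391, 392, 443, 465, 474, 484, 513, 535, 556 → median = 474
|x − 474| sorted: 0, 9, 10, 31, 39, 61, 82, 82, 83 → MAD = 39
Robust SD ≈ 1.4826 × 39 = 57.821

57.8 ms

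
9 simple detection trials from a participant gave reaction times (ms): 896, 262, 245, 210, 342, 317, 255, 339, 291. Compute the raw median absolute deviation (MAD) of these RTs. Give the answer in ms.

46 ms

Sorted: 210, 245, 255, 262, 291, 317, 339, 342, 896 → median = 291
|x − 291|: 605, 29, 46, 81, 51, 26, 36, 48, 0
Sorted deviations: 0, 26, 29, 36, 46, 48, 51, 81, 605 → MAD = 46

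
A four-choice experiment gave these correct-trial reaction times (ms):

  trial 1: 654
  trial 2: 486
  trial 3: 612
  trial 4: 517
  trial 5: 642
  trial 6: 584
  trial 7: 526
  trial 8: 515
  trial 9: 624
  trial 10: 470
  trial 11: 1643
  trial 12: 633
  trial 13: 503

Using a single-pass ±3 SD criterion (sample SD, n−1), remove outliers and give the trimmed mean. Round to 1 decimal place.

n = 13, ΣRT = 8409, M = 646.846
Σ(x−M)² = 1124959.69; s = √(1124959.69/12) = 306.181
Cutoffs: 646.846 ± 3·306.181 → [-271.7, 1565.4]
Outside: 1643 → excluded.
Retained (n=12): Σ = 6766, mean = 6766/12 = 563.833

563.8 ms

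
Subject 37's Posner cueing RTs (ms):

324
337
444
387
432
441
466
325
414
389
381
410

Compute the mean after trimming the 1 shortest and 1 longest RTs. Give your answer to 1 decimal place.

396.0 ms

Sorted: 324, 325, 337, 381, 387, 389, 410, 414, 432, 441, 444, 466
Drop lowest 1 (324) and highest 1 (466)
Remaining (n=10): Σ = 3960, mean = 3960/10 = 396.000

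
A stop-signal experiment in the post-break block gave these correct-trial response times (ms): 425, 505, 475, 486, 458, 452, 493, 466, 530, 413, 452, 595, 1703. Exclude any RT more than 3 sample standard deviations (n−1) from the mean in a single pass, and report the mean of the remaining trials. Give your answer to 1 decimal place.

479.2 ms

n = 13, ΣRT = 7453, M = 573.308
Σ(x−M)² = 1408888.77; s = √(1408888.77/12) = 342.648
Cutoffs: 573.308 ± 3·342.648 → [-454.6, 1601.3]
Outside: 1703 → excluded.
Retained (n=12): Σ = 5750, mean = 5750/12 = 479.167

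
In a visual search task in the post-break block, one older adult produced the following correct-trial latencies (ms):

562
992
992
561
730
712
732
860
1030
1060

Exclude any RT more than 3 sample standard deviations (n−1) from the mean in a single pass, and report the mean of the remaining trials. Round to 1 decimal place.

n = 10, ΣRT = 8231, M = 823.100
Σ(x−M)² = 323524.90; s = √(323524.90/9) = 189.597
Cutoffs: 823.100 ± 3·189.597 → [254.3, 1391.9]
No RTs fall outside the cutoffs; all 10 retained. Mean = 8231/10 = 823.100

823.1 ms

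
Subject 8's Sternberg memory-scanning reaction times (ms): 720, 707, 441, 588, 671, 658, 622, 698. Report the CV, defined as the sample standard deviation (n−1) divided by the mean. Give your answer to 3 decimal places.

n = 8, Σ = 5105, M = 638.1250
Σ(x−M)² = 58138.875; s = √(58138.875/7) = 91.1348
CV = 91.1348 / 638.1250 = 0.14282

0.143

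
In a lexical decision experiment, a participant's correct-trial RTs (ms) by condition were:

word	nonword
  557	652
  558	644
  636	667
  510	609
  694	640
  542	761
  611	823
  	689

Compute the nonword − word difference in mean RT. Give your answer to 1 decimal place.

M(word) = 4108/7 = 586.857
M(nonword) = 5485/8 = 685.625
Difference = 685.625 − 586.857 = 98.768 ms

98.8 ms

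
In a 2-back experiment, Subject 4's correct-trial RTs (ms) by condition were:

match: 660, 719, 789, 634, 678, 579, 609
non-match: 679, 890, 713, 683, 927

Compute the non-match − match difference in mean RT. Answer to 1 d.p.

111.5 ms

M(match) = 4668/7 = 666.857
M(non-match) = 3892/5 = 778.400
Difference = 778.400 − 666.857 = 111.543 ms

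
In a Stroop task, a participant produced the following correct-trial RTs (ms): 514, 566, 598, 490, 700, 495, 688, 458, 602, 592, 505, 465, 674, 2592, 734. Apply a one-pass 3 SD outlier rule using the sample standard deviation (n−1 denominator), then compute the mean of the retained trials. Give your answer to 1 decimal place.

577.2 ms

n = 15, ΣRT = 10673, M = 711.533
Σ(x−M)² = 3901807.73; s = √(3901807.73/14) = 527.921
Cutoffs: 711.533 ± 3·527.921 → [-872.2, 2295.3]
Outside: 2592 → excluded.
Retained (n=14): Σ = 8081, mean = 8081/14 = 577.214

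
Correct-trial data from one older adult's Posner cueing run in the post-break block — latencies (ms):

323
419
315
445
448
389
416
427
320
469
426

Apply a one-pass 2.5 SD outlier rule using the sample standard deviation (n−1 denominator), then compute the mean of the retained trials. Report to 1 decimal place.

399.7 ms

n = 11, ΣRT = 4397, M = 399.727
Σ(x−M)² = 30786.18; s = √(30786.18/10) = 55.485
Cutoffs: 399.727 ± 2.5·55.485 → [261.0, 538.4]
No RTs fall outside the cutoffs; all 11 retained. Mean = 4397/11 = 399.727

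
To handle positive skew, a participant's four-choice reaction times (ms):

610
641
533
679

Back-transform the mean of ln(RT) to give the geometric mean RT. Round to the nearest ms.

ln(RT): 6.4135, 6.4630, 6.2785, 6.5206
Mean ln(RT) = 25.6756/4 = 6.41891
Geometric mean = exp(6.41891) = 613.33 ms

613 ms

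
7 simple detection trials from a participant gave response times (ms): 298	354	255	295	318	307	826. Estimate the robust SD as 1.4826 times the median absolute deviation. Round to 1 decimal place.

Sorted: 255, 295, 298, 307, 318, 354, 826 → median = 307
|x − 307| sorted: 0, 9, 11, 12, 47, 52, 519 → MAD = 12
Robust SD ≈ 1.4826 × 12 = 17.791

17.8 ms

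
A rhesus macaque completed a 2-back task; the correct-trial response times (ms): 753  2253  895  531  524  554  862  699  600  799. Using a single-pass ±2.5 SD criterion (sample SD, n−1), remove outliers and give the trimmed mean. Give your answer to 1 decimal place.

690.8 ms

n = 10, ΣRT = 8470, M = 847.000
Σ(x−M)² = 2363452.00; s = √(2363452.00/9) = 512.451
Cutoffs: 847.000 ± 2.5·512.451 → [-434.1, 2128.1]
Outside: 2253 → excluded.
Retained (n=9): Σ = 6217, mean = 6217/9 = 690.778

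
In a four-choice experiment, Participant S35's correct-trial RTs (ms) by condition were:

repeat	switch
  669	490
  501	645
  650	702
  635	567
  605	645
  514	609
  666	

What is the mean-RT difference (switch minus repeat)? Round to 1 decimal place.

M(repeat) = 4240/7 = 605.714
M(switch) = 3658/6 = 609.667
Difference = 609.667 − 605.714 = 3.952 ms

4.0 ms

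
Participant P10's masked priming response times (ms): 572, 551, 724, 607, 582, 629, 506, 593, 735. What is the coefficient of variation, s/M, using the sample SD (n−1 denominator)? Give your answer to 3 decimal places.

0.124

n = 9, Σ = 5499, M = 611.0000
Σ(x−M)² = 45796.000; s = √(45796.000/8) = 75.6604
CV = 75.6604 / 611.0000 = 0.12383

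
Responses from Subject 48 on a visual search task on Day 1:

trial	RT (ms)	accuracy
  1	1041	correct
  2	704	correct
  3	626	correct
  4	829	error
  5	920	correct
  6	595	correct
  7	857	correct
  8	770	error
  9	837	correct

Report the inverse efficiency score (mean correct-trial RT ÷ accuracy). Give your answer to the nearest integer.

Correct trials (n=7): 1041, 704, 626, 920, 595, 857, 837
Mean correct RT = 5580/7 = 797.1429 ms
Proportion correct = 7/9
IES = 797.1429 / (7/9) = 1024.898 ms

1025 ms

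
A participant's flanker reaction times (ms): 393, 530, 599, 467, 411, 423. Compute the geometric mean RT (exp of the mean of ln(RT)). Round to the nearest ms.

ln(RT): 5.9738, 6.2729, 6.3953, 6.1463, 6.0186, 6.0474
Mean ln(RT) = 36.8542/6 = 6.14237
Geometric mean = exp(6.14237) = 465.16 ms

465 ms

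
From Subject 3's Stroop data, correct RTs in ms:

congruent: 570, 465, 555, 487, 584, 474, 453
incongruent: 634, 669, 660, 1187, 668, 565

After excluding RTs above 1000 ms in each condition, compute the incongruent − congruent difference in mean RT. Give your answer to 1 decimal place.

incongruent: exclude 1187
M(congruent) = 3588/7 = 512.571
M(incongruent) = 3196/5 = 639.200
Difference = 639.200 − 512.571 = 126.629 ms

126.6 ms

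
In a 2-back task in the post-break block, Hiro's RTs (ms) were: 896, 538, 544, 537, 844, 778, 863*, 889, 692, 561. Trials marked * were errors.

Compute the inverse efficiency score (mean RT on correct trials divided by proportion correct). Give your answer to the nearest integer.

Correct trials (n=9): 896, 538, 544, 537, 844, 778, 889, 692, 561
Mean correct RT = 6279/9 = 697.6667 ms
Proportion correct = 9/10
IES = 697.6667 / (9/10) = 775.185 ms

775 ms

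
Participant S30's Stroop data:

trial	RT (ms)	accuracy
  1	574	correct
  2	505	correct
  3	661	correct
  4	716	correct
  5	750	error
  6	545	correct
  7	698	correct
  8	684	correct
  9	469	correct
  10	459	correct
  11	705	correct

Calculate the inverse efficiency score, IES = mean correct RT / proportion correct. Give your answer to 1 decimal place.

Correct trials (n=10): 574, 505, 661, 716, 545, 698, 684, 469, 459, 705
Mean correct RT = 6016/10 = 601.6000 ms
Proportion correct = 10/11
IES = 601.6000 / (10/11) = 661.760 ms

661.8 ms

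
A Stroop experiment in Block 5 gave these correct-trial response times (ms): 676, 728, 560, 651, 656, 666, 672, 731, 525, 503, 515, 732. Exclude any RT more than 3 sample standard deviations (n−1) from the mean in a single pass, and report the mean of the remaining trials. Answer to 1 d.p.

n = 12, ΣRT = 7615, M = 634.583
Σ(x−M)² = 81528.92; s = √(81528.92/11) = 86.091
Cutoffs: 634.583 ± 3·86.091 → [376.3, 892.9]
No RTs fall outside the cutoffs; all 12 retained. Mean = 7615/12 = 634.583

634.6 ms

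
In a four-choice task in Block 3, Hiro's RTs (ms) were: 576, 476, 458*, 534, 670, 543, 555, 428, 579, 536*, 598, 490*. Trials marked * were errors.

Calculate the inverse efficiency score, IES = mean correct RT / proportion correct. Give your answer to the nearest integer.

Correct trials (n=9): 576, 476, 534, 670, 543, 555, 428, 579, 598
Mean correct RT = 4959/9 = 551.0000 ms
Proportion correct = 9/12
IES = 551.0000 / (9/12) = 734.667 ms

735 ms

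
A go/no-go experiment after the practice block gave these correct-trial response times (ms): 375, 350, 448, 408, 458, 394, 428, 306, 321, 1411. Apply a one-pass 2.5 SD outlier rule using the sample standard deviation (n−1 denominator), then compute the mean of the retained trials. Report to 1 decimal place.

n = 10, ΣRT = 4899, M = 489.900
Σ(x−M)² = 966054.90; s = √(966054.90/9) = 327.627
Cutoffs: 489.900 ± 2.5·327.627 → [-329.2, 1309.0]
Outside: 1411 → excluded.
Retained (n=9): Σ = 3488, mean = 3488/9 = 387.556

387.6 ms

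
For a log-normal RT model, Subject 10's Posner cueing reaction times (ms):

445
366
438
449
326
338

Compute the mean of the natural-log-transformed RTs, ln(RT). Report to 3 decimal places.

5.967

ln(RT): 6.0981, 5.9026, 6.0822, 6.1070, 5.7869, 5.8230
Σ ln(RT) = 35.7999
Mean = 35.7999/6 = 5.96665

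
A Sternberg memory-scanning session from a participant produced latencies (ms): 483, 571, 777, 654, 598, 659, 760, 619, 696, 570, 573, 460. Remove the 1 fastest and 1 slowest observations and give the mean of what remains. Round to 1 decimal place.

618.3 ms

Sorted: 460, 483, 570, 571, 573, 598, 619, 654, 659, 696, 760, 777
Drop lowest 1 (460) and highest 1 (777)
Remaining (n=10): Σ = 6183, mean = 6183/10 = 618.300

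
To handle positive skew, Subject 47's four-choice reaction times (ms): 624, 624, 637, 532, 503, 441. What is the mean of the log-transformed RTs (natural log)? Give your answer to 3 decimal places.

6.319

ln(RT): 6.4362, 6.4362, 6.4568, 6.2766, 6.2206, 6.0890
Σ ln(RT) = 37.9153
Mean = 37.9153/6 = 6.31922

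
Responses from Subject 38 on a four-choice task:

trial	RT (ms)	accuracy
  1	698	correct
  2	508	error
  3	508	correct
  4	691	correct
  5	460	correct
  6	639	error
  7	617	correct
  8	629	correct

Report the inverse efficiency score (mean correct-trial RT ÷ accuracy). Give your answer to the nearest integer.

801 ms

Correct trials (n=6): 698, 508, 691, 460, 617, 629
Mean correct RT = 3603/6 = 600.5000 ms
Proportion correct = 6/8
IES = 600.5000 / (6/8) = 800.667 ms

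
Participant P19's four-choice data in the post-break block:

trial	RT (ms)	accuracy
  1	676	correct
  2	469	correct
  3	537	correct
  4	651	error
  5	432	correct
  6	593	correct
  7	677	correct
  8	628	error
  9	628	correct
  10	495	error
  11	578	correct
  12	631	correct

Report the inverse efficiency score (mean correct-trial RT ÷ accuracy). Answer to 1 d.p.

773.5 ms

Correct trials (n=9): 676, 469, 537, 432, 593, 677, 628, 578, 631
Mean correct RT = 5221/9 = 580.1111 ms
Proportion correct = 9/12
IES = 580.1111 / (9/12) = 773.481 ms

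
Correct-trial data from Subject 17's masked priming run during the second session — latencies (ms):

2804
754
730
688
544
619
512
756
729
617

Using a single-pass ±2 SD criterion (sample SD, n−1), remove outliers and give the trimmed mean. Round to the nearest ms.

n = 10, ΣRT = 8753, M = 875.300
Σ(x−M)² = 4200582.10; s = √(4200582.10/9) = 683.177
Cutoffs: 875.300 ± 2·683.177 → [-491.1, 2241.7]
Outside: 2804 → excluded.
Retained (n=9): Σ = 5949, mean = 5949/9 = 661.000

661 ms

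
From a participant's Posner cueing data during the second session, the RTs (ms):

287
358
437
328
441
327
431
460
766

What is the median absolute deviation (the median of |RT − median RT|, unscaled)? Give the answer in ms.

73 ms

Sorted: 287, 327, 328, 358, 431, 437, 441, 460, 766 → median = 431
|x − 431|: 144, 73, 6, 103, 10, 104, 0, 29, 335
Sorted deviations: 0, 6, 10, 29, 73, 103, 104, 144, 335 → MAD = 73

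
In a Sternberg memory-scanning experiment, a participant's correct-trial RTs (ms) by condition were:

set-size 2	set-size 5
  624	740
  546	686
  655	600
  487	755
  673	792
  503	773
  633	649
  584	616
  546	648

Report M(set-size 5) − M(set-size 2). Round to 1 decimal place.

M(set-size 2) = 5251/9 = 583.444
M(set-size 5) = 6259/9 = 695.444
Difference = 695.444 − 583.444 = 112.000 ms

112.0 ms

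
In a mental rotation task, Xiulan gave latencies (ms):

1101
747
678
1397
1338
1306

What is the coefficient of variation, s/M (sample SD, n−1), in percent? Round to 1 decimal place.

28.6%

n = 6, Σ = 6567, M = 1094.5000
Σ(x−M)² = 489801.500; s = √(489801.500/5) = 312.9861
CV = 312.9861 / 1094.5000 = 0.28596 = 28.596%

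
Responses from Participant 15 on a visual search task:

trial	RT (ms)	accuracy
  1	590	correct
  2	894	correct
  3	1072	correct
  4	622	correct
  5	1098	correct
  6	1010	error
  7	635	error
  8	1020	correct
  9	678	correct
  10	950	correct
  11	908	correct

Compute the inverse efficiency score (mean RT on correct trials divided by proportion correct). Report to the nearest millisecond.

Correct trials (n=9): 590, 894, 1072, 622, 1098, 1020, 678, 950, 908
Mean correct RT = 7832/9 = 870.2222 ms
Proportion correct = 9/11
IES = 870.2222 / (9/11) = 1063.605 ms

1064 ms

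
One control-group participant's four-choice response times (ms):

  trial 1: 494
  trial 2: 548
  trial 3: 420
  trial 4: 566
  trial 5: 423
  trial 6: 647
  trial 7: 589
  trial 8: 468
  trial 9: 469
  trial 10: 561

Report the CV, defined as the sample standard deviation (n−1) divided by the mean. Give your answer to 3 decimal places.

0.145

n = 10, Σ = 5185, M = 518.5000
Σ(x−M)² = 50838.500; s = √(50838.500/9) = 75.1580
CV = 75.1580 / 518.5000 = 0.14495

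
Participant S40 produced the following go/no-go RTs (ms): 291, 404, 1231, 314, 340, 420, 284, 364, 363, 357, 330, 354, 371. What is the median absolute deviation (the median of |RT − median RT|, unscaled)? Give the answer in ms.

27 ms

Sorted: 284, 291, 314, 330, 340, 354, 357, 363, 364, 371, 404, 420, 1231 → median = 357
|x − 357|: 66, 47, 874, 43, 17, 63, 73, 7, 6, 0, 27, 3, 14
Sorted deviations: 0, 3, 6, 7, 14, 17, 27, 43, 47, 63, 66, 73, 874 → MAD = 27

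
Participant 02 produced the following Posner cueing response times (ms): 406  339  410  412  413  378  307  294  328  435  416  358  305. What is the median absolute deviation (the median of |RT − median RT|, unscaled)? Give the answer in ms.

38 ms

Sorted: 294, 305, 307, 328, 339, 358, 378, 406, 410, 412, 413, 416, 435 → median = 378
|x − 378|: 28, 39, 32, 34, 35, 0, 71, 84, 50, 57, 38, 20, 73
Sorted deviations: 0, 20, 28, 32, 34, 35, 38, 39, 50, 57, 71, 73, 84 → MAD = 38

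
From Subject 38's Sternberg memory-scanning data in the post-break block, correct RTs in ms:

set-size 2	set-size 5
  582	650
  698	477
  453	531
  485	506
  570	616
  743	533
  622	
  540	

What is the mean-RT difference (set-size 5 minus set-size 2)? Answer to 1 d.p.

M(set-size 2) = 4693/8 = 586.625
M(set-size 5) = 3313/6 = 552.167
Difference = 552.167 − 586.625 = -34.458 ms

-34.5 ms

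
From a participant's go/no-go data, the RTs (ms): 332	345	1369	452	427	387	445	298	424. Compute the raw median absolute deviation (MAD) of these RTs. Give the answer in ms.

Sorted: 298, 332, 345, 387, 424, 427, 445, 452, 1369 → median = 424
|x − 424|: 92, 79, 945, 28, 3, 37, 21, 126, 0
Sorted deviations: 0, 3, 21, 28, 37, 79, 92, 126, 945 → MAD = 37

37 ms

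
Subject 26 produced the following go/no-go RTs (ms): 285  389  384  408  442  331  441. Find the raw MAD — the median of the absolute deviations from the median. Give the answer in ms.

52 ms

Sorted: 285, 331, 384, 389, 408, 441, 442 → median = 389
|x − 389|: 104, 0, 5, 19, 53, 58, 52
Sorted deviations: 0, 5, 19, 52, 53, 58, 104 → MAD = 52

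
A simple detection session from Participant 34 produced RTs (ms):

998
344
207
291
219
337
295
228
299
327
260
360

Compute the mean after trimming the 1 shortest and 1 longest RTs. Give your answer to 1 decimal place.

Sorted: 207, 219, 228, 260, 291, 295, 299, 327, 337, 344, 360, 998
Drop lowest 1 (207) and highest 1 (998)
Remaining (n=10): Σ = 2960, mean = 2960/10 = 296.000

296.0 ms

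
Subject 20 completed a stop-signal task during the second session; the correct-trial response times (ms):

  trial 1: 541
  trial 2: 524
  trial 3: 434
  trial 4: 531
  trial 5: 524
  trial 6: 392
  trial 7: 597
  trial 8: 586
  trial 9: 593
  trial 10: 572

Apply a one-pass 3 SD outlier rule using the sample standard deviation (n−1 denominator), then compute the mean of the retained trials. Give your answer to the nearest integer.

n = 10, ΣRT = 5294, M = 529.400
Σ(x−M)² = 41808.40; s = √(41808.40/9) = 68.157
Cutoffs: 529.400 ± 3·68.157 → [324.9, 733.9]
No RTs fall outside the cutoffs; all 10 retained. Mean = 5294/10 = 529.400

529 ms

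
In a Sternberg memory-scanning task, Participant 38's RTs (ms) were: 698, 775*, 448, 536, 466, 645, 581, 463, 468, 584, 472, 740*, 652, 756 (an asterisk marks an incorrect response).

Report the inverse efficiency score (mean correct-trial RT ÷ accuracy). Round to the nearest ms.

Correct trials (n=12): 698, 448, 536, 466, 645, 581, 463, 468, 584, 472, 652, 756
Mean correct RT = 6769/12 = 564.0833 ms
Proportion correct = 12/14
IES = 564.0833 / (12/14) = 658.097 ms

658 ms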